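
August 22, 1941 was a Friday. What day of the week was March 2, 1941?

Count forward from the earlier date (March 2, 1941) to the later (August 22, 1941):
March 1941: 31 − 2 = 29 days remain.
Then April (30), May (31), June (30), July (31): 30 + 31 + 30 + 31 = 122 days.
August 1–22, 1941: 22 days.
Total: 29 + 122 + 22 = 173 days.
173 mod 7 = 5, so 5 days before Friday is Sunday.

Sunday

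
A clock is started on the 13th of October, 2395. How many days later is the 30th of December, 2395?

October 2395: 31 − 13 = 18 days remain.
Then November (30): 30 days.
December 1–30, 2395: 30 days.
Total: 18 + 30 + 30 = 78 days.

78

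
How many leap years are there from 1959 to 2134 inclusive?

Years divisible by 4: 1960, 1964, …, 2132 — 44 in all.
Of these, 2100 is divisible by 100 but not 400, so not leap.
2000 is divisible by 400, so still leap.
Leap years: 44 − 1 = 43.

43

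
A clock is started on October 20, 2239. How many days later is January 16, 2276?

Day-of-year of October 20, 2239: 293.
Day-of-year of January 16, 2276: 16.
2239 has 365 days, so 365 − 293 = 72 days remain in 2239.
Full years 2240–2275: 27 common + 9 leap = 27×365 + 9×366 = 13149 days.
Total: 72 + 13149 + 16 = 13237 days.

13237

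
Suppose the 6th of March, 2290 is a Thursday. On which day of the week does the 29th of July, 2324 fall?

Day-of-year of March 6, 2290: 65.
Day-of-year of July 29, 2324: 211.
2290 has 365 days, so 365 − 65 = 300 days remain in 2290.
Full years 2291–2323: 26 common + 7 leap = 26×365 + 7×366 = 12052 days.
Total: 300 + 12052 + 211 = 12563 days.
12563 mod 7 = 5, so 5 days after Thursday is Tuesday.

Tuesday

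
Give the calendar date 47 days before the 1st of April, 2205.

the 13th of February, 2205

Count 47 days before April 1, 2205:
February 2205: 28 − 13 = 15 days remain (2205 is not a leap year, so February has 28 days).
Then March (31): 31 days.
April 1, 2205: 1 day.
Total: 15 + 31 + 1 = 47 days.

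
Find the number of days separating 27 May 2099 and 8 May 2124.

9112

Day-of-year of May 27, 2099: 147.
Day-of-year of May 8, 2124: 129.
2099 has 365 days, so 365 − 147 = 218 days remain in 2099.
Full years 2100–2123: 19 common + 5 leap = 19×365 + 5×366 = 8765 days.
Total: 218 + 8765 + 129 = 9112 days.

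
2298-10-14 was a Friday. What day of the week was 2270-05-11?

Count forward from the earlier date (May 11, 2270) to the later (October 14, 2298):
Day-of-year of May 11, 2270: 131.
Day-of-year of October 14, 2298: 287.
2270 has 365 days, so 365 − 131 = 234 days remain in 2270.
Full years 2271–2297: 20 common + 7 leap = 20×365 + 7×366 = 9862 days.
Total: 234 + 9862 + 287 = 10383 days.
10383 mod 7 = 2, so 2 days before Friday is Wednesday.

Wednesday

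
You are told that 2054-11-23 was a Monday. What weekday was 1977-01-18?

Tuesday

Count forward from the earlier date (January 18, 1977) to the later (November 23, 2054):
From January 18, 1977 to January 18, 2054: 77 years, of which 19 contain a Feb 29 — 58×365 + 19×366 = 28124 days.
(2000 is a leap year (divisible by 400).)
January 2054: 31 − 18 = 13 days remain.
Then 9 full months totalling 273 days.
November 1–23, 2054: 23 days.
Residual: 309 days.
Total: 28433 days.
28433 mod 7 = 6, so 6 days before Monday is Tuesday.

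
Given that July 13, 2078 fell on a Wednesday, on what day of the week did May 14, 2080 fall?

Tuesday

Day-of-year of July 13, 2078: 194.
Day-of-year of May 14, 2080: 135.
2078 has 365 days, so 365 − 194 = 171 days remain in 2078.
Full years: 2079: 365. Sum = 365.
Total: 171 + 365 + 135 = 671 days.
671 mod 7 = 6, so 6 days after Wednesday is Tuesday.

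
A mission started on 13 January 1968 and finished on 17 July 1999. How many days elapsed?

11508

Day-of-year of January 13, 1968: 13.
Day-of-year of July 17, 1999: 198.
1968 has 366 days, so 366 − 13 = 353 days remain in 1968.
Full years 1969–1998: 23 common + 7 leap = 23×365 + 7×366 = 10957 days.
Total: 353 + 10957 + 198 = 11508 days.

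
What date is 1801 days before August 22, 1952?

September 17, 1947

Count 1801 days before August 22, 1952:
Day-of-year of September 17, 1947: 260.
Day-of-year of August 22, 1952: 235.
1947 has 365 days, so 365 − 260 = 105 days remain in 1947.
Full years: 1948: 366; 1949: 365; 1950: 365; 1951: 365. Sum = 1461.
Total: 105 + 1461 + 235 = 1801 days.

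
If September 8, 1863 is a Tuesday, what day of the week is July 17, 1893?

Day-of-year of September 8, 1863: 251.
Day-of-year of July 17, 1893: 198.
1863 has 365 days, so 365 − 251 = 114 days remain in 1863.
Full years 1864–1892: 21 common + 8 leap = 21×365 + 8×366 = 10593 days.
Total: 114 + 10593 + 198 = 10905 days.
10905 mod 7 = 6, so 6 days after Tuesday is Monday.

Monday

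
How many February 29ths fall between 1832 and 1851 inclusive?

5

Years divisible by 4 in [1832, 1851]: 1832, 1836, 1840, 1844, 1848.
No century exceptions apply. Count: 5.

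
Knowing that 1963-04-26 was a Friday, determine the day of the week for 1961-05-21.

Sunday

Count forward from the earlier date (May 21, 1961) to the later (April 26, 1963):
May 21, 1961 → May 21, 1962: 365 days.
May 1962: 31 − 21 = 10 days remain.
Then 10 full months totalling 304 days.
April 1–26, 1963: 26 days.
Residual: 340 days.
Total: 705 days.
705 mod 7 = 5, so 5 days before Friday is Sunday.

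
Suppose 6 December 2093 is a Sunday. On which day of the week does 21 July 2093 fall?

Count forward from the earlier date (July 21, 2093) to the later (December 6, 2093):
July 2093: 31 − 21 = 10 days remain.
Then August (31), September (30), October (31), November (30): 31 + 30 + 31 + 30 = 122 days.
December 1–6, 2093: 6 days.
Total: 10 + 122 + 6 = 138 days.
138 mod 7 = 5, so 5 days before Sunday is Tuesday.

Tuesday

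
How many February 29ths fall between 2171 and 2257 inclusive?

Years divisible by 4: 2172, 2176, …, 2256 — 22 in all.
Of these, 2200 is divisible by 100 but not 400, so not leap.
Leap years: 22 − 1 = 21.

21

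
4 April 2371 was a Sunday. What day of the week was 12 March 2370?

Thursday

Count forward from the earlier date (March 12, 2370) to the later (April 4, 2371):
Day-of-year of March 12, 2370: 71.
Day-of-year of April 4, 2371: 94.
2370 has 365 days, so 365 − 71 = 294 days remain in 2370.
Total: 294 + 94 = 388 days.
388 mod 7 = 3, so 3 days before Sunday is Thursday.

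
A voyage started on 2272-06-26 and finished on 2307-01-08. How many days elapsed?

From June 26, 2272 to June 26, 2306: 34 years, of which 7 contain a Feb 29 — 27×365 + 7×366 = 12417 days.
(2300 is not a leap year (divisible by 100 but not 400).)
June 2306: 30 − 26 = 4 days remain.
Then July (31), August (31), September (30), October (31), November (30), December (31): 31 + 31 + 30 + 31 + 30 + 31 = 184 days.
January 1–8, 2307: 8 days.
Residual: 196 days.
Total: 12613 days.

12613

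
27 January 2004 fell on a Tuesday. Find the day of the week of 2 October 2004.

Saturday

January 2004: 31 − 27 = 4 days remain.
Then February 2004 (29), March (31), April (30), May (31), June (30), July (31), August (31), September (30): 29 + 31 + 30 + 31 + 30 + 31 + 31 + 30 = 243 days.
October 1–2, 2004: 2 days.
Total: 4 + 243 + 2 = 249 days.
249 mod 7 = 4, so 4 days after Tuesday is Saturday.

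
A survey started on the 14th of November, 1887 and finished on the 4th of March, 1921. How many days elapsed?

Day-of-year of November 14, 1887: 318.
Day-of-year of March 4, 1921: 63.
1887 has 365 days, so 365 − 318 = 47 days remain in 1887.
Full years 1888–1920: 25 common + 8 leap = 25×365 + 8×366 = 12053 days.
Total: 47 + 12053 + 63 = 12163 days.

12163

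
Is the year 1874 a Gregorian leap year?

1874 is not a leap year.

No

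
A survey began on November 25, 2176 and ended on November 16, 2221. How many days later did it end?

16426

From November 25, 2176 to November 25, 2220: 44 years, of which 10 contain a Feb 29 — 34×365 + 10×366 = 16070 days.
(2200 is not a leap year (divisible by 100 but not 400).)
November 2220: 30 − 25 = 5 days remain.
Then 11 full months totalling 335 days.
November 1–16, 2221: 16 days.
Residual: 356 days.
Total: 16426 days.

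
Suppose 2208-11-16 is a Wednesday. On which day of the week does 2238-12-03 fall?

From November 16, 2208 to November 16, 2238: 30 years, of which 7 contain a Feb 29 — 23×365 + 7×366 = 10957 days.
November 2238: 30 − 16 = 14 days remain.
December 1–3, 2238: 3 days.
Residual: 17 days.
Total: 10974 days.
10974 mod 7 = 5, so 5 days after Wednesday is Monday.

Monday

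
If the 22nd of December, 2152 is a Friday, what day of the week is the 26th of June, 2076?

Friday

Count forward from the earlier date (June 26, 2076) to the later (December 22, 2152):
Day-of-year of June 26, 2076: 178.
Day-of-year of December 22, 2152: 357.
2076 has 366 days, so 366 − 178 = 188 days remain in 2076.
Full years 2077–2151: 58 common + 17 leap = 58×365 + 17×366 = 27392 days.
Total: 188 + 27392 + 357 = 27937 days.
27937 is a multiple of 7, so the 26th of June, 2076 falls on the same weekday: Friday.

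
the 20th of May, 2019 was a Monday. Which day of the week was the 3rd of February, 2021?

Wednesday

May 20, 2019 → May 20, 2020: 366 days (2020 is a leap year).
May 2020: 31 − 20 = 11 days remain.
Then June (30), July (31), August (31), September (30), October (31), November (30), December (31), January (31): 30 + 31 + 31 + 30 + 31 + 30 + 31 + 31 = 245 days.
February 1–3, 2021: 3 days (2021 is not a leap year).
Residual: 259 days.
Total: 625 days.
625 mod 7 = 2, so 2 days after Monday is Wednesday.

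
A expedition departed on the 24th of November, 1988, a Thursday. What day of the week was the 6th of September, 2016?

Tuesday

From November 24, 1988 to November 24, 2015: 27 years, of which 6 contain a Feb 29 — 21×365 + 6×366 = 9861 days.
(2000 is a leap year (divisible by 400).)
November 2015: 30 − 24 = 6 days remain.
Then 9 full months totalling 275 days.
September 1–6, 2016: 6 days.
Residual: 287 days.
Total: 10148 days.
10148 mod 7 = 5, so 5 days after Thursday is Tuesday.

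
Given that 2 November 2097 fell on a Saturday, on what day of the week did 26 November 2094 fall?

Count forward from the earlier date (November 26, 2094) to the later (November 2, 2097):
Day-of-year of November 26, 2094: 330.
Day-of-year of November 2, 2097: 306.
2094 has 365 days, so 365 − 330 = 35 days remain in 2094.
Full years: 2095: 365; 2096: 366. Sum = 731.
Total: 35 + 731 + 306 = 1072 days.
1072 mod 7 = 1, so 1 day before Saturday is Friday.

Friday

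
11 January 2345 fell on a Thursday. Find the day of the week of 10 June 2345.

Sunday

January 2345: 31 − 11 = 20 days remain.
Then February 2345 (28), March (31), April (30), May (31): 28 + 31 + 30 + 31 = 120 days.
June 1–10, 2345: 10 days.
Total: 20 + 120 + 10 = 150 days.
150 mod 7 = 3, so 3 days after Thursday is Sunday.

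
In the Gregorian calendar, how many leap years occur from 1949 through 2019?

17

Years divisible by 4: 1952, 1956, …, 2016 — 17 in all.
2000 is divisible by 400, so still leap.
No century exceptions apply. Count: 17.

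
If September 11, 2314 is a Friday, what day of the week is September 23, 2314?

Wednesday

Within September 2314: 23 − 11 = 12 days.
12 mod 7 = 5, so 5 days after Friday is Wednesday.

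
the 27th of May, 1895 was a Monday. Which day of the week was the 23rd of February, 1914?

From May 27, 1895 to May 27, 1913: 18 years, of which 4 contain a Feb 29 — 14×365 + 4×366 = 6574 days.
(1900 is not a leap year (divisible by 100 but not 400).)
May 1913: 31 − 27 = 4 days remain.
Then June (30), July (31), August (31), September (30), October (31), November (30), December (31), January (31): 30 + 31 + 31 + 30 + 31 + 30 + 31 + 31 = 245 days.
February 1–23, 1914: 23 days (1914 is not a leap year).
Residual: 272 days.
Total: 6846 days.
6846 is a multiple of 7, so the 23rd of February, 1914 falls on the same weekday: Monday.

Monday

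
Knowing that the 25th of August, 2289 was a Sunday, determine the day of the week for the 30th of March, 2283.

Count forward from the earlier date (March 30, 2283) to the later (August 25, 2289):
March 30, 2283 → March 30, 2284: 366 days (2284 is a leap year).
March 30, 2284 → March 30, 2285: 365 days.
March 30, 2285 → March 30, 2286: 365 days.
March 30, 2286 → March 30, 2287: 365 days.
March 30, 2287 → March 30, 2288: 366 days (2288 is a leap year).
March 30, 2288 → March 30, 2289: 365 days.
March 2289: 31 − 30 = 1 day remains.
Then April (30), May (31), June (30), July (31): 30 + 31 + 30 + 31 = 122 days.
August 1–25, 2289: 25 days.
Residual: 148 days.
Total: 2340 days.
2340 mod 7 = 2, so 2 days before Sunday is Friday.

Friday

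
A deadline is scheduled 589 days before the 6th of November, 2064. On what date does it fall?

the 28th of March, 2063

Count 589 days before November 6, 2064:
March 2063: 31 − 28 = 3 days remain.
Then 19 full months totalling 580 days.
November 1–6, 2064: 6 days.
Total: 3 + 580 + 6 = 589 days.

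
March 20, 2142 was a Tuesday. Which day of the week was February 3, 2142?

Saturday

Count forward from the earlier date (February 3, 2142) to the later (March 20, 2142):
February 2142: 28 − 3 = 25 days remain (2142 is not a leap year, so February has 28 days).
March 1–20, 2142: 20 days.
Total: 25 + 20 = 45 days.
45 mod 7 = 3, so 3 days before Tuesday is Saturday.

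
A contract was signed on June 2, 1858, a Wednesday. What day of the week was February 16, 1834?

Sunday

Count forward from the earlier date (February 16, 1834) to the later (June 2, 1858):
Day-of-year of February 16, 1834: 47.
Day-of-year of June 2, 1858: 153.
1834 has 365 days, so 365 − 47 = 318 days remain in 1834.
Full years 1835–1857: 17 common + 6 leap = 17×365 + 6×366 = 8401 days.
Total: 318 + 8401 + 153 = 8872 days.
8872 mod 7 = 3, so 3 days before Wednesday is Sunday.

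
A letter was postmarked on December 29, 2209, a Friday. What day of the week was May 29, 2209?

Monday

Count forward from the earlier date (May 29, 2209) to the later (December 29, 2209):
May 2209: 31 − 29 = 2 days remain.
Then June (30), July (31), August (31), September (30), October (31), November (30): 30 + 31 + 31 + 30 + 31 + 30 = 183 days.
December 1–29, 2209: 29 days.
Total: 2 + 183 + 29 = 214 days.
214 mod 7 = 4, so 4 days before Friday is Monday.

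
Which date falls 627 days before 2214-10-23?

2213-02-03

Count 627 days before October 23, 2214:
February 3, 2213 → February 3, 2214: 365 days.
February 2214: 28 − 3 = 25 days remain (2214 is not a leap year, so February has 28 days).
Then March (31), April (30), May (31), June (30), July (31), August (31), September (30): 31 + 30 + 31 + 30 + 31 + 31 + 30 = 214 days.
October 1–23, 2214: 23 days.
Residual: 262 days.
Total: 627 days.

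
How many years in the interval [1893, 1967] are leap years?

Years divisible by 4: 1896, 1900, …, 1964 — 18 in all.
Of these, 1900 is divisible by 100 but not 400, so not leap.
Leap years: 18 − 1 = 17.

17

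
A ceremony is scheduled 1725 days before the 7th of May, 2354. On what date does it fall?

the 16th of August, 2349

Count 1725 days before May 7, 2354:
August 16, 2349 → August 16, 2350: 365 days.
August 16, 2350 → August 16, 2351: 365 days.
August 16, 2351 → August 16, 2352: 366 days (2352 is a leap year).
August 16, 2352 → August 16, 2353: 365 days.
August 2353: 31 − 16 = 15 days remain.
Then September (30), October (31), November (30), December (31), January (31), February 2354 (28), March (31), April (30): 30 + 31 + 30 + 31 + 31 + 28 + 31 + 30 = 242 days.
May 1–7, 2354: 7 days.
Residual: 264 days.
Total: 1725 days.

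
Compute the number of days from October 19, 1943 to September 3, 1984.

From October 19, 1943 to October 19, 1983: 40 years, of which 10 contain a Feb 29 — 30×365 + 10×366 = 14610 days.
October 1983: 31 − 19 = 12 days remain.
Then 10 full months totalling 305 days.
September 1–3, 1984: 3 days.
Residual: 320 days.
Total: 14930 days.

14930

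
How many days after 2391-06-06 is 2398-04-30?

June 6, 2391 → June 6, 2392: 366 days (2392 is a leap year).
June 6, 2392 → June 6, 2393: 365 days.
June 6, 2393 → June 6, 2394: 365 days.
June 6, 2394 → June 6, 2395: 365 days.
June 6, 2395 → June 6, 2396: 366 days (2396 is a leap year).
June 6, 2396 → June 6, 2397: 365 days.
June 2397: 30 − 6 = 24 days remain.
Then 9 full months totalling 274 days.
April 1–30, 2398: 30 days.
Residual: 328 days.
Total: 2520 days.

2520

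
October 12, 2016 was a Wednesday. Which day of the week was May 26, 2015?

Tuesday

Count forward from the earlier date (May 26, 2015) to the later (October 12, 2016):
May 2015: 31 − 26 = 5 days remain.
Then 16 full months totalling 488 days.
October 1–12, 2016: 12 days.
Total: 5 + 488 + 12 = 505 days.
505 mod 7 = 1, so 1 day before Wednesday is Tuesday.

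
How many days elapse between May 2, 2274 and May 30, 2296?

From May 2, 2274 to May 2, 2296: 22 years, of which 6 contain a Feb 29 — 16×365 + 6×366 = 8036 days.
Within May 2296: 30 − 2 = 28 days.
Total: 8064 days.

8064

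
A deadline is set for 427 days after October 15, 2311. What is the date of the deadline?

December 15, 2312

Count 427 days after October 15, 2311:
October 2311: 31 − 15 = 16 days remain.
Then 13 full months totalling 396 days.
December 1–15, 2312: 15 days.
Total: 16 + 396 + 15 = 427 days.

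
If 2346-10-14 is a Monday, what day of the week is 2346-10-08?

Count forward from the earlier date (October 8, 2346) to the later (October 14, 2346):
Within October 2346: 14 − 8 = 6 days.
6 mod 7 = 6, so 6 days before Monday is Tuesday.

Tuesday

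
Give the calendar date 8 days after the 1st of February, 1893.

the 9th of February, 1893

Count 8 days after February 1, 1893:
Within February 1893: 9 − 1 = 8 days.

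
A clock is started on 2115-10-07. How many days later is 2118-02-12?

859

October 7, 2115 → October 7, 2116: 366 days (2116 is a leap year).
October 7, 2116 → October 7, 2117: 365 days.
October 2117: 31 − 7 = 24 days remain.
Then November (30), December (31), January (31): 30 + 31 + 31 = 92 days.
February 1–12, 2118: 12 days (2118 is not a leap year).
Residual: 128 days.
Total: 859 days.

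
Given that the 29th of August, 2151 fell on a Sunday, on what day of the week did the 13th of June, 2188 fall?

Day-of-year of August 29, 2151: 241.
Day-of-year of June 13, 2188: 165.
2151 has 365 days, so 365 − 241 = 124 days remain in 2151.
Full years 2152–2187: 27 common + 9 leap = 27×365 + 9×366 = 13149 days.
Total: 124 + 13149 + 165 = 13438 days.
13438 mod 7 = 5, so 5 days after Sunday is Friday.

Friday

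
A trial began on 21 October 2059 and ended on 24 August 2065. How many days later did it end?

October 21, 2059 → October 21, 2060: 366 days (2060 is a leap year).
October 21, 2060 → October 21, 2061: 365 days.
October 21, 2061 → October 21, 2062: 365 days.
October 21, 2062 → October 21, 2063: 365 days.
October 21, 2063 → October 21, 2064: 366 days (2064 is a leap year).
October 2064: 31 − 21 = 10 days remain.
Then 9 full months totalling 273 days.
August 1–24, 2065: 24 days.
Residual: 307 days.
Total: 2134 days.

2134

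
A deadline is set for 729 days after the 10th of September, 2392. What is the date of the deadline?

the 9th of September, 2394

Count 729 days after September 10, 2392:
September 10, 2392 → September 10, 2393: 365 days.
September 2393: 30 − 10 = 20 days remain.
Then 11 full months totalling 335 days.
September 1–9, 2394: 9 days.
Residual: 364 days.
Total: 729 days.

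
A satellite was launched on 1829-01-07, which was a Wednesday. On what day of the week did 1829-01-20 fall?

Tuesday

Within January 1829: 20 − 7 = 13 days.
13 mod 7 = 6, so 6 days after Wednesday is Tuesday.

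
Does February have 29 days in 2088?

Yes

2088 is a leap year.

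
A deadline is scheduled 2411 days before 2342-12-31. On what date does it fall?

2336-05-25

Count 2411 days before December 31, 2342:
Day-of-year of May 25, 2336: 146.
Day-of-year of December 31, 2342: 365.
2336 has 366 days, so 366 − 146 = 220 days remain in 2336.
Full years: 2337: 365; 2338: 365; 2339: 365; 2340: 366; 2341: 365. Sum = 1826.
Total: 220 + 1826 + 365 = 2411 days.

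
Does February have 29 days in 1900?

No

1900 is not a leap year (divisible by 100 but not 400).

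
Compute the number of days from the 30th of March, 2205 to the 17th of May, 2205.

March 2205: 31 − 30 = 1 day remains.
Then April (30): 30 days.
May 1–17, 2205: 17 days.
Total: 1 + 30 + 17 = 48 days.

48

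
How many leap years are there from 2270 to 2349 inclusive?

19

Years divisible by 4: 2272, 2276, …, 2348 — 20 in all.
Of these, 2300 is divisible by 100 but not 400, so not leap.
Leap years: 20 − 1 = 19.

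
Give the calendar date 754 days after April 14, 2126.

May 7, 2128

Count 754 days after April 14, 2126:
April 2126: 30 − 14 = 16 days remain.
Then 24 full months totalling 731 days.
May 1–7, 2128: 7 days.
Total: 16 + 731 + 7 = 754 days.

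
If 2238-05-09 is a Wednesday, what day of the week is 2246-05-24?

Sunday

Day-of-year of May 9, 2238: 129.
Day-of-year of May 24, 2246: 144.
2238 has 365 days, so 365 − 129 = 236 days remain in 2238.
Full years 2239–2245: 5 common + 2 leap = 5×365 + 2×366 = 2557 days.
Total: 236 + 2557 + 144 = 2937 days.
2937 mod 7 = 4, so 4 days after Wednesday is Sunday.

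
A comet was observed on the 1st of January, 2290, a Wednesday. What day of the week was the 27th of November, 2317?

From January 1, 2290 to January 1, 2317: 27 years, of which 6 contain a Feb 29 — 21×365 + 6×366 = 9861 days.
(2300 is not a leap year (divisible by 100 but not 400).)
January 2317: 31 − 1 = 30 days remain.
Then 9 full months totalling 273 days.
November 1–27, 2317: 27 days.
Residual: 330 days.
Total: 10191 days.
10191 mod 7 = 6, so 6 days after Wednesday is Tuesday.

Tuesday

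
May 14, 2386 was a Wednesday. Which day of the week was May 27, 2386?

Tuesday

Within May 2386: 27 − 14 = 13 days.
13 mod 7 = 6, so 6 days after Wednesday is Tuesday.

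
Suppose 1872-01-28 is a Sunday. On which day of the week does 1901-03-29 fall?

From January 28, 1872 to January 28, 1901: 29 years, of which 7 contain a Feb 29 — 22×365 + 7×366 = 10592 days.
(1900 is not a leap year (divisible by 100 but not 400).)
January 1901: 31 − 28 = 3 days remain.
Then February 1901 (28): 28 days.
March 1–29, 1901: 29 days.
Residual: 60 days.
Total: 10652 days.
10652 mod 7 = 5, so 5 days after Sunday is Friday.

Friday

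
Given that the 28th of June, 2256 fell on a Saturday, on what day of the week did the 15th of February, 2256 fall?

Friday

Count forward from the earlier date (February 15, 2256) to the later (June 28, 2256):
February 2256: 29 − 15 = 14 days remain (2256 is a leap year, so February has 29 days).
Then March (31), April (30), May (31): 31 + 30 + 31 = 92 days.
June 1–28, 2256: 28 days.
Total: 14 + 92 + 28 = 134 days.
134 mod 7 = 1, so 1 day before Saturday is Friday.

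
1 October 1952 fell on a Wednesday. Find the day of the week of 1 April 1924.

Tuesday

Count forward from the earlier date (April 1, 1924) to the later (October 1, 1952):
From April 1, 1924 to April 1, 1952: 28 years, of which 7 contain a Feb 29 — 21×365 + 7×366 = 10227 days.
April 1952: 30 − 1 = 29 days remain.
Then May (31), June (30), July (31), August (31), September (30): 31 + 30 + 31 + 31 + 30 = 153 days.
October 1, 1952: 1 day.
Residual: 183 days.
Total: 10410 days.
10410 mod 7 = 1, so 1 day before Wednesday is Tuesday.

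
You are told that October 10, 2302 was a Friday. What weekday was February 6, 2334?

From October 10, 2302 to October 10, 2333: 31 years, of which 8 contain a Feb 29 — 23×365 + 8×366 = 11323 days.
October 2333: 31 − 10 = 21 days remain.
Then November (30), December (31), January (31): 30 + 31 + 31 = 92 days.
February 1–6, 2334: 6 days (2334 is not a leap year).
Residual: 119 days.
Total: 11442 days.
11442 mod 7 = 4, so 4 days after Friday is Tuesday.

Tuesday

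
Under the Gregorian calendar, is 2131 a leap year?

No

2131 is not a leap year.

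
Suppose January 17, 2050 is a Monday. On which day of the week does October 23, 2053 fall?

Day-of-year of January 17, 2050: 17.
Day-of-year of October 23, 2053: 296.
2050 has 365 days, so 365 − 17 = 348 days remain in 2050.
Full years: 2051: 365; 2052: 366. Sum = 731.
Total: 348 + 731 + 296 = 1375 days.
1375 mod 7 = 3, so 3 days after Monday is Thursday.

Thursday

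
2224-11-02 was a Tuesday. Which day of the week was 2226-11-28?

Day-of-year of November 2, 2224: 307.
Day-of-year of November 28, 2226: 332.
2224 has 366 days, so 366 − 307 = 59 days remain in 2224.
Full years: 2225: 365. Sum = 365.
Total: 59 + 365 + 332 = 756 days.
756 is a multiple of 7, so 2226-11-28 falls on the same weekday: Tuesday.

Tuesday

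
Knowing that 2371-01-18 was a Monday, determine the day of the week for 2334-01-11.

Thursday

Count forward from the earlier date (January 11, 2334) to the later (January 18, 2371):
Day-of-year of January 11, 2334: 11.
Day-of-year of January 18, 2371: 18.
2334 has 365 days, so 365 − 11 = 354 days remain in 2334.
Full years 2335–2370: 27 common + 9 leap = 27×365 + 9×366 = 13149 days.
Total: 354 + 13149 + 18 = 13521 days.
13521 mod 7 = 4, so 4 days before Monday is Thursday.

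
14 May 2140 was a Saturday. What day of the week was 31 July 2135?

Sunday

Count forward from the earlier date (July 31, 2135) to the later (May 14, 2140):
July 31, 2135 → July 31, 2136: 366 days (2136 is a leap year).
July 31, 2136 → July 31, 2137: 365 days.
July 31, 2137 → July 31, 2138: 365 days.
July 31, 2138 → July 31, 2139: 365 days.
July 2139: 31 − 31 = 0 days remain.
Then 9 full months totalling 274 days.
May 1–14, 2140: 14 days.
Residual: 288 days.
Total: 1749 days.
1749 mod 7 = 6, so 6 days before Saturday is Sunday.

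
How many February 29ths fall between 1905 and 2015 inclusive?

Years divisible by 4: 1908, 1912, …, 2012 — 27 in all.
2000 is divisible by 400, so still leap.
No century exceptions apply. Count: 27.

27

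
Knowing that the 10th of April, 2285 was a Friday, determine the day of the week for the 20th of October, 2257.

Tuesday

Count forward from the earlier date (October 20, 2257) to the later (April 10, 2285):
From October 20, 2257 to October 20, 2284: 27 years, of which 7 contain a Feb 29 — 20×365 + 7×366 = 9862 days.
October 2284: 31 − 20 = 11 days remain.
Then November (30), December (31), January (31), February 2285 (28), March (31): 30 + 31 + 31 + 28 + 31 = 151 days.
April 1–10, 2285: 10 days.
Residual: 172 days.
Total: 10034 days.
10034 mod 7 = 3, so 3 days before Friday is Tuesday.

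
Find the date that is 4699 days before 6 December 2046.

24 January 2034

Count 4699 days before December 6, 2046:
Day-of-year of January 24, 2034: 24.
Day-of-year of December 6, 2046: 340.
2034 has 365 days, so 365 − 24 = 341 days remain in 2034.
Full years 2035–2045: 8 common + 3 leap = 8×365 + 3×366 = 4018 days.
Total: 341 + 4018 + 340 = 4699 days.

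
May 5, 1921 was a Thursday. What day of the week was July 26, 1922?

Wednesday

Day-of-year of May 5, 1921: 125.
Day-of-year of July 26, 1922: 207.
1921 has 365 days, so 365 − 125 = 240 days remain in 1921.
Total: 240 + 207 = 447 days.
447 mod 7 = 6, so 6 days after Thursday is Wednesday.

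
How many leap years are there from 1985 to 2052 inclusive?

17

Years divisible by 4: 1988, 1992, …, 2052 — 17 in all.
2000 is divisible by 400, so still leap.
No century exceptions apply. Count: 17.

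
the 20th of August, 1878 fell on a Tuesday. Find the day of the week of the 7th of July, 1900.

From August 20, 1878 to August 20, 1899: 21 years, of which 5 contain a Feb 29 — 16×365 + 5×366 = 7670 days.
August 1899: 31 − 20 = 11 days remain.
Then 10 full months totalling 303 days.
July 1–7, 1900: 7 days.
Residual: 321 days.
Total: 7991 days.
7991 mod 7 = 4, so 4 days after Tuesday is Saturday.

Saturday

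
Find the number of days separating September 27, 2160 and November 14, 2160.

48

September 2160: 30 − 27 = 3 days remain.
Then October (31): 31 days.
November 1–14, 2160: 14 days.
Total: 3 + 31 + 14 = 48 days.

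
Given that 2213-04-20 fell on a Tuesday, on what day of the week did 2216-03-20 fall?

Wednesday

April 20, 2213 → April 20, 2214: 365 days.
April 20, 2214 → April 20, 2215: 365 days.
April 2215: 30 − 20 = 10 days remain.
Then 10 full months totalling 305 days.
March 1–20, 2216: 20 days.
Residual: 335 days.
Total: 1065 days.
1065 mod 7 = 1, so 1 day after Tuesday is Wednesday.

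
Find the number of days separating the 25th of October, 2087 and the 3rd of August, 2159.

26214

Day-of-year of October 25, 2087: 298.
Day-of-year of August 3, 2159: 215.
2087 has 365 days, so 365 − 298 = 67 days remain in 2087.
Full years 2088–2158: 54 common + 17 leap = 54×365 + 17×366 = 25932 days.
Total: 67 + 25932 + 215 = 26214 days.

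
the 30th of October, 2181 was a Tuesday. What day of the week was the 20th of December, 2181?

Thursday

October 2181: 31 − 30 = 1 day remains.
Then November (30): 30 days.
December 1–20, 2181: 20 days.
Total: 1 + 30 + 20 = 51 days.
51 mod 7 = 2, so 2 days after Tuesday is Thursday.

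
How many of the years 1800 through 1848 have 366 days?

12

Years divisible by 4: 1800, 1804, …, 1848 — 13 in all.
Of these, 1800 is divisible by 100 but not 400, so not leap.
Leap years: 13 − 1 = 12.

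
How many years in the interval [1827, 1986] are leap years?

Years divisible by 4: 1828, 1832, …, 1984 — 40 in all.
Of these, 1900 is divisible by 100 but not 400, so not leap.
Leap years: 40 − 1 = 39.

39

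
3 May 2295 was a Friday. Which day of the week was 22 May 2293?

Count forward from the earlier date (May 22, 2293) to the later (May 3, 2295):
Day-of-year of May 22, 2293: 142.
Day-of-year of May 3, 2295: 123.
2293 has 365 days, so 365 − 142 = 223 days remain in 2293.
Full years: 2294: 365. Sum = 365.
Total: 223 + 365 + 123 = 711 days.
711 mod 7 = 4, so 4 days before Friday is Monday.

Monday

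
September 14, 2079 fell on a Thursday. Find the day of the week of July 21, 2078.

Count forward from the earlier date (July 21, 2078) to the later (September 14, 2079):
July 2078: 31 − 21 = 10 days remain.
Then 13 full months totalling 396 days.
September 1–14, 2079: 14 days.
Total: 10 + 396 + 14 = 420 days.
420 is a multiple of 7, so July 21, 2078 falls on the same weekday: Thursday.

Thursday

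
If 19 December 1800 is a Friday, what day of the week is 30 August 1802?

Day-of-year of December 19, 1800: 353.
Day-of-year of August 30, 1802: 242.
1800 has 365 days, so 365 − 353 = 12 days remain in 1800.
Full years: 1801: 365. Sum = 365.
Total: 12 + 365 + 242 = 619 days.
619 mod 7 = 3, so 3 days after Friday is Monday.

Monday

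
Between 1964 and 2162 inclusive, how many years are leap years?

Years divisible by 4: 1964, 1968, …, 2160 — 50 in all.
Of these, 2100 is divisible by 100 but not 400, so not leap.
2000 is divisible by 400, so still leap.
Leap years: 50 − 1 = 49.

49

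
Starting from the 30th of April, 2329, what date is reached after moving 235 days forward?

the 21st of December, 2329

Count 235 days after April 30, 2329:
April 2329: 30 − 30 = 0 days remain.
Then May (31), June (30), July (31), August (31), September (30), October (31), November (30): 31 + 30 + 31 + 31 + 30 + 31 + 30 = 214 days.
December 1–21, 2329: 21 days.
Total: 0 + 214 + 21 = 235 days.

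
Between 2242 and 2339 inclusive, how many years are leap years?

23

Years divisible by 4: 2244, 2248, …, 2336 — 24 in all.
Of these, 2300 is divisible by 100 but not 400, so not leap.
Leap years: 24 − 1 = 23.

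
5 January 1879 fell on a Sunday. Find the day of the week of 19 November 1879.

January 1879: 31 − 5 = 26 days remain.
Then 9 full months totalling 273 days.
November 1–19, 1879: 19 days.
Total: 26 + 273 + 19 = 318 days.
318 mod 7 = 3, so 3 days after Sunday is Wednesday.

Wednesday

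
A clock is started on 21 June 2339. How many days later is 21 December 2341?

Day-of-year of June 21, 2339: 172.
Day-of-year of December 21, 2341: 355.
2339 has 365 days, so 365 − 172 = 193 days remain in 2339.
Full years: 2340: 366. Sum = 366.
Total: 193 + 366 + 355 = 914 days.

914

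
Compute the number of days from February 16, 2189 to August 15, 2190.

Day-of-year of February 16, 2189: 47.
Day-of-year of August 15, 2190: 227.
2189 has 365 days, so 365 − 47 = 318 days remain in 2189.
Total: 318 + 227 = 545 days.

545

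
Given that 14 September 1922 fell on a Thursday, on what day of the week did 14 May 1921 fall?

Saturday

Count forward from the earlier date (May 14, 1921) to the later (September 14, 1922):
May 14, 1921 → May 14, 1922: 365 days.
May 1922: 31 − 14 = 17 days remain.
Then June (30), July (31), August (31): 30 + 31 + 31 = 92 days.
September 1–14, 1922: 14 days.
Residual: 123 days.
Total: 488 days.
488 mod 7 = 5, so 5 days before Thursday is Saturday.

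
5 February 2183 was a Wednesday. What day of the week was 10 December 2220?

Sunday

Day-of-year of February 5, 2183: 36.
Day-of-year of December 10, 2220: 345.
2183 has 365 days, so 365 − 36 = 329 days remain in 2183.
Full years 2184–2219: 28 common + 8 leap = 28×365 + 8×366 = 13148 days.
Total: 329 + 13148 + 345 = 13822 days.
13822 mod 7 = 4, so 4 days after Wednesday is Sunday.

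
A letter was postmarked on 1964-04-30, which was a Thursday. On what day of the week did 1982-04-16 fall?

Friday

Day-of-year of April 30, 1964: 121.
Day-of-year of April 16, 1982: 106.
1964 has 366 days, so 366 − 121 = 245 days remain in 1964.
Full years 1965–1981: 13 common + 4 leap = 13×365 + 4×366 = 6209 days.
Total: 245 + 6209 + 106 = 6560 days.
6560 mod 7 = 1, so 1 day after Thursday is Friday.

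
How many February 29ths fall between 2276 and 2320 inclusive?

11

Years divisible by 4 in [2276, 2320]: 2276, 2280, 2284, 2288, 2292, 2296, 2300, 2304, 2308, 2312, 2316, 2320.
Of these, 2300 is divisible by 100 but not 400, so not leap.
Leap years: 12 − 1 = 11.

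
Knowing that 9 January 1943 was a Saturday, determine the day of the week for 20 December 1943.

Monday

January 1943: 31 − 9 = 22 days remain.
Then 10 full months totalling 303 days.
December 1–20, 1943: 20 days.
Total: 22 + 303 + 20 = 345 days.
345 mod 7 = 2, so 2 days after Saturday is Monday.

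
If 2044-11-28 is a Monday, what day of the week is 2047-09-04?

Wednesday

November 28, 2044 → November 28, 2045: 365 days.
November 28, 2045 → November 28, 2046: 365 days.
November 2046: 30 − 28 = 2 days remain.
Then 9 full months totalling 274 days.
September 1–4, 2047: 4 days.
Residual: 280 days.
Total: 1010 days.
1010 mod 7 = 2, so 2 days after Monday is Wednesday.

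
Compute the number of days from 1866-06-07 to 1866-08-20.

74

June 1866: 30 − 7 = 23 days remain.
Then July (31): 31 days.
August 1–20, 1866: 20 days.
Total: 23 + 31 + 20 = 74 days.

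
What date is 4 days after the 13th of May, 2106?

the 17th of May, 2106

Count 4 days after May 13, 2106:
Within May 2106: 17 − 13 = 4 days.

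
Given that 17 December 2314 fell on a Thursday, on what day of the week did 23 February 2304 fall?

Count forward from the earlier date (February 23, 2304) to the later (December 17, 2314):
Day-of-year of February 23, 2304: 54.
Day-of-year of December 17, 2314: 351.
2304 has 366 days, so 366 − 54 = 312 days remain in 2304.
Full years 2305–2313: 7 common + 2 leap = 7×365 + 2×366 = 3287 days.
Total: 312 + 3287 + 351 = 3950 days.
3950 mod 7 = 2, so 2 days before Thursday is Tuesday.

Tuesday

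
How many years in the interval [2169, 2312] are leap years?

34

Years divisible by 4: 2172, 2176, …, 2312 — 36 in all.
Of these, 2200, 2300 are divisible by 100 but not 400, so not leap.
Leap years: 36 − 2 = 34.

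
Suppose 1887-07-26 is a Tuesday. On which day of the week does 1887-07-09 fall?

Count forward from the earlier date (July 9, 1887) to the later (July 26, 1887):
Within July 1887: 26 − 9 = 17 days.
17 mod 7 = 3, so 3 days before Tuesday is Saturday.

Saturday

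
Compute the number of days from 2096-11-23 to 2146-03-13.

Day-of-year of November 23, 2096: 328.
Day-of-year of March 13, 2146: 72.
2096 has 366 days, so 366 − 328 = 38 days remain in 2096.
Full years 2097–2145: 38 common + 11 leap = 38×365 + 11×366 = 17896 days.
Total: 38 + 17896 + 72 = 18006 days.

18006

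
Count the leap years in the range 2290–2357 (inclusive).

Years divisible by 4: 2292, 2296, …, 2356 — 17 in all.
Of these, 2300 is divisible by 100 but not 400, so not leap.
Leap years: 17 − 1 = 16.

16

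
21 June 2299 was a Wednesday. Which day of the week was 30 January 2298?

Count forward from the earlier date (January 30, 2298) to the later (June 21, 2299):
January 30, 2298 → January 30, 2299: 365 days.
January 2299: 31 − 30 = 1 day remains.
Then February 2299 (28), March (31), April (30), May (31): 28 + 31 + 30 + 31 = 120 days.
June 1–21, 2299: 21 days.
Residual: 142 days.
Total: 507 days.
507 mod 7 = 3, so 3 days before Wednesday is Sunday.

Sunday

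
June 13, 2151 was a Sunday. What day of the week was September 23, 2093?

Wednesday

Count forward from the earlier date (September 23, 2093) to the later (June 13, 2151):
Day-of-year of September 23, 2093: 266.
Day-of-year of June 13, 2151: 164.
2093 has 365 days, so 365 − 266 = 99 days remain in 2093.
Full years 2094–2150: 44 common + 13 leap = 44×365 + 13×366 = 20818 days.
Total: 99 + 20818 + 164 = 21081 days.
21081 mod 7 = 4, so 4 days before Sunday is Wednesday.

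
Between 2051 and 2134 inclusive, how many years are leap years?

Years divisible by 4: 2052, 2056, …, 2132 — 21 in all.
Of these, 2100 is divisible by 100 but not 400, so not leap.
Leap years: 21 − 1 = 20.

20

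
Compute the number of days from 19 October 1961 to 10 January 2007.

16519

From October 19, 1961 to October 19, 2006: 45 years, of which 11 contain a Feb 29 — 34×365 + 11×366 = 16436 days.
(2000 is a leap year (divisible by 400).)
October 2006: 31 − 19 = 12 days remain.
Then November (30), December (31): 30 + 31 = 61 days.
January 1–10, 2007: 10 days.
Residual: 83 days.
Total: 16519 days.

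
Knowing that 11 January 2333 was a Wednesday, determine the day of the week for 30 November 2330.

Sunday

Count forward from the earlier date (November 30, 2330) to the later (January 11, 2333):
Day-of-year of November 30, 2330: 334.
Day-of-year of January 11, 2333: 11.
2330 has 365 days, so 365 − 334 = 31 days remain in 2330.
Full years: 2331: 365; 2332: 366. Sum = 731.
Total: 31 + 731 + 11 = 773 days.
773 mod 7 = 3, so 3 days before Wednesday is Sunday.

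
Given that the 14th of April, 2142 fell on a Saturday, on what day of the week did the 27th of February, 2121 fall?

Thursday

Count forward from the earlier date (February 27, 2121) to the later (April 14, 2142):
Day-of-year of February 27, 2121: 58.
Day-of-year of April 14, 2142: 104.
2121 has 365 days, so 365 − 58 = 307 days remain in 2121.
Full years 2122–2141: 15 common + 5 leap = 15×365 + 5×366 = 7305 days.
Total: 307 + 7305 + 104 = 7716 days.
7716 mod 7 = 2, so 2 days before Saturday is Thursday.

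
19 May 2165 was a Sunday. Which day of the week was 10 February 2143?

Sunday

Count forward from the earlier date (February 10, 2143) to the later (May 19, 2165):
Day-of-year of February 10, 2143: 41.
Day-of-year of May 19, 2165: 139.
2143 has 365 days, so 365 − 41 = 324 days remain in 2143.
Full years 2144–2164: 15 common + 6 leap = 15×365 + 6×366 = 7671 days.
Total: 324 + 7671 + 139 = 8134 days.
8134 is a multiple of 7, so 10 February 2143 falls on the same weekday: Sunday.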